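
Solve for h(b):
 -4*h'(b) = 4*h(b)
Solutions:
 h(b) = C1*exp(-b)


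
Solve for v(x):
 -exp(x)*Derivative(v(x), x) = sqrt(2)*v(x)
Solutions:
 v(x) = C1*exp(sqrt(2)*exp(-x))


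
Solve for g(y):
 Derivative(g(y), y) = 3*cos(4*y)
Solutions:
 g(y) = C1 + 3*sin(4*y)/4


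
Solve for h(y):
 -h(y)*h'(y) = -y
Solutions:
 h(y) = -sqrt(C1 + y^2)
 h(y) = sqrt(C1 + y^2)


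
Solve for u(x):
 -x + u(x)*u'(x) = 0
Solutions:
 u(x) = -sqrt(C1 + x^2)
 u(x) = sqrt(C1 + x^2)


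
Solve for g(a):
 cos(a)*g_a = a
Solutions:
 g(a) = C1 + Integral(a/cos(a), a)


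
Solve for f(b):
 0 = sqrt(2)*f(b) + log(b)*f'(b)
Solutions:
 f(b) = C1*exp(-sqrt(2)*li(b))


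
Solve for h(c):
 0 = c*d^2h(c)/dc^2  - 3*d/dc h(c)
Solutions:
 h(c) = C1 + C2*c^4


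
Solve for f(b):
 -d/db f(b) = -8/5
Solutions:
 f(b) = C1 + 8*b/5


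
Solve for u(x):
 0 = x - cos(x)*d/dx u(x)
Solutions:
 u(x) = C1 + Integral(x/cos(x), x)


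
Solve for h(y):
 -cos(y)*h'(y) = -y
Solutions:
 h(y) = C1 + Integral(y/cos(y), y)


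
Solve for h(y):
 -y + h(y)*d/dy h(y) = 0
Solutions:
 h(y) = -sqrt(C1 + y^2)
 h(y) = sqrt(C1 + y^2)


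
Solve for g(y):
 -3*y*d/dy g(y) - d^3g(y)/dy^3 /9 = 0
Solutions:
 g(y) = C1 + Integral(C2*airyai(-3*y) + C3*airybi(-3*y), y)


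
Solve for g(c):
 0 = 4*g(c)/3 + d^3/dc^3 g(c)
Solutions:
 g(c) = C3*exp(-6^(2/3)*c/3) + (C1*sin(2^(2/3)*3^(1/6)*c/2) + C2*cos(2^(2/3)*3^(1/6)*c/2))*exp(6^(2/3)*c/6)


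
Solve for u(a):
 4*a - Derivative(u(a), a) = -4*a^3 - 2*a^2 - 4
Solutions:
 u(a) = C1 + a^4 + 2*a^3/3 + 2*a^2 + 4*a


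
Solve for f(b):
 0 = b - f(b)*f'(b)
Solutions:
 f(b) = -sqrt(C1 + b^2)
 f(b) = sqrt(C1 + b^2)


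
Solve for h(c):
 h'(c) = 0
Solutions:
 h(c) = C1


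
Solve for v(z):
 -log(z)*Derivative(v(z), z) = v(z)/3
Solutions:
 v(z) = C1*exp(-li(z)/3)


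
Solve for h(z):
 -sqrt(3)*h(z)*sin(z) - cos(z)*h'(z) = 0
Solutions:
 h(z) = C1*cos(z)^(sqrt(3))


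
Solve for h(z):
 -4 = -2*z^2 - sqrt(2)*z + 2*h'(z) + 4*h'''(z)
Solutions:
 h(z) = C1 + C2*sin(sqrt(2)*z/2) + C3*cos(sqrt(2)*z/2) + z^3/3 + sqrt(2)*z^2/4 - 6*z


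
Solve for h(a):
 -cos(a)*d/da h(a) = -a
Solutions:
 h(a) = C1 + Integral(a/cos(a), a)


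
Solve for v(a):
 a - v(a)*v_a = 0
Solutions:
 v(a) = -sqrt(C1 + a^2)
 v(a) = sqrt(C1 + a^2)


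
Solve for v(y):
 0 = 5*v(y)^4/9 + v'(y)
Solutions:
 v(y) = 3^(1/3)*(1/(C1 + 5*y))^(1/3)
 v(y) = (-3^(1/3) - 3^(5/6)*I)*(1/(C1 + 5*y))^(1/3)/2
 v(y) = (-3^(1/3) + 3^(5/6)*I)*(1/(C1 + 5*y))^(1/3)/2


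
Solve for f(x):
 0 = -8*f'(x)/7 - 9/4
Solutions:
 f(x) = C1 - 63*x/32


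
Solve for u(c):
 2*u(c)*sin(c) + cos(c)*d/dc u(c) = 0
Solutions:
 u(c) = C1*cos(c)^2


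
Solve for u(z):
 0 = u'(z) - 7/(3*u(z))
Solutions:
 u(z) = -sqrt(C1 + 42*z)/3
 u(z) = sqrt(C1 + 42*z)/3


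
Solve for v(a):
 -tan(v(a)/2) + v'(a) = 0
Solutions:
 v(a) = -2*asin(C1*exp(a/2)) + 2*pi
 v(a) = 2*asin(C1*exp(a/2))


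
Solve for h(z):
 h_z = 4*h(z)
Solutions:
 h(z) = C1*exp(4*z)


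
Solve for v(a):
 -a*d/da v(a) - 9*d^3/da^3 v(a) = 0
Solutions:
 v(a) = C1 + Integral(C2*airyai(-3^(1/3)*a/3) + C3*airybi(-3^(1/3)*a/3), a)


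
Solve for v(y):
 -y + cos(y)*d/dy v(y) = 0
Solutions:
 v(y) = C1 + Integral(y/cos(y), y)


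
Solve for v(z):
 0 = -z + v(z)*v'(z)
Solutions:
 v(z) = -sqrt(C1 + z^2)
 v(z) = sqrt(C1 + z^2)


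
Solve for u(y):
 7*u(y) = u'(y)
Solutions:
 u(y) = C1*exp(7*y)


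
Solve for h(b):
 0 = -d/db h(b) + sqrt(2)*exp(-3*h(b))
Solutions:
 h(b) = log(C1 + 3*sqrt(2)*b)/3
 h(b) = log((-3^(1/3) - 3^(5/6)*I)*(C1 + sqrt(2)*b)^(1/3)/2)
 h(b) = log((-3^(1/3) + 3^(5/6)*I)*(C1 + sqrt(2)*b)^(1/3)/2)


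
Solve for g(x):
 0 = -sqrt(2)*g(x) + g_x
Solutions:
 g(x) = C1*exp(sqrt(2)*x)


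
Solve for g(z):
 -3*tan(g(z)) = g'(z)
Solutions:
 g(z) = pi - asin(C1*exp(-3*z))
 g(z) = asin(C1*exp(-3*z))


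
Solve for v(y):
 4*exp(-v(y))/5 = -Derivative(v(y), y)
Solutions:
 v(y) = log(C1 - 4*y/5)


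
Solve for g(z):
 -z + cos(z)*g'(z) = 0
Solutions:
 g(z) = C1 + Integral(z/cos(z), z)


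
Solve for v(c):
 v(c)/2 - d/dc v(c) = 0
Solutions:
 v(c) = C1*exp(c/2)


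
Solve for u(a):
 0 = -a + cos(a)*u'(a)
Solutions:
 u(a) = C1 + Integral(a/cos(a), a)


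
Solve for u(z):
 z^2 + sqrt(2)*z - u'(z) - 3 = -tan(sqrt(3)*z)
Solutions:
 u(z) = C1 + z^3/3 + sqrt(2)*z^2/2 - 3*z - sqrt(3)*log(cos(sqrt(3)*z))/3


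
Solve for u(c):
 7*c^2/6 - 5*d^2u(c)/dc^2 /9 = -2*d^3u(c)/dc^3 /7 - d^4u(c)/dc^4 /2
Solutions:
 u(c) = C1 + C2*c + C3*exp(c*(-6 + sqrt(526))/21) + C4*exp(-c*(6 + sqrt(526))/21) + 7*c^4/40 + 9*c^3/25 + 8559*c^2/3500


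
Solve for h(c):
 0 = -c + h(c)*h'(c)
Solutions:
 h(c) = -sqrt(C1 + c^2)
 h(c) = sqrt(C1 + c^2)


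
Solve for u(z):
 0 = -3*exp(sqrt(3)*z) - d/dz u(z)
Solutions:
 u(z) = C1 - sqrt(3)*exp(sqrt(3)*z)


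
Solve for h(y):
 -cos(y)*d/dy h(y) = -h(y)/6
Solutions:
 h(y) = C1*(sin(y) + 1)^(1/12)/(sin(y) - 1)^(1/12)


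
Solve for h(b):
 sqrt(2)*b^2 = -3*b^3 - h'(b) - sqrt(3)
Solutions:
 h(b) = C1 - 3*b^4/4 - sqrt(2)*b^3/3 - sqrt(3)*b


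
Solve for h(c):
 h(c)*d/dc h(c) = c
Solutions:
 h(c) = -sqrt(C1 + c^2)
 h(c) = sqrt(C1 + c^2)


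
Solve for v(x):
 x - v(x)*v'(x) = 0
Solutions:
 v(x) = -sqrt(C1 + x^2)
 v(x) = sqrt(C1 + x^2)


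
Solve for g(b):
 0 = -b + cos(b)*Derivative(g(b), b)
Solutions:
 g(b) = C1 + Integral(b/cos(b), b)


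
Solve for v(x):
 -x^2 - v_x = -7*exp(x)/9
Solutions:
 v(x) = C1 - x^3/3 + 7*exp(x)/9


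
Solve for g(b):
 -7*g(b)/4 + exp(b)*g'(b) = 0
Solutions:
 g(b) = C1*exp(-7*exp(-b)/4)


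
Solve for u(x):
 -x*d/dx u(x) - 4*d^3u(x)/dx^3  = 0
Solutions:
 u(x) = C1 + Integral(C2*airyai(-2^(1/3)*x/2) + C3*airybi(-2^(1/3)*x/2), x)


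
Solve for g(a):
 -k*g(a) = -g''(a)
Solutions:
 g(a) = C1*exp(-a*sqrt(k)) + C2*exp(a*sqrt(k))


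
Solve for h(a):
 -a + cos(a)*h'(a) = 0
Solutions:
 h(a) = C1 + Integral(a/cos(a), a)


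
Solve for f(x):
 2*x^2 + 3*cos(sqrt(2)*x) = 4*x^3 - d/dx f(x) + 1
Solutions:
 f(x) = C1 + x^4 - 2*x^3/3 + x - 3*sqrt(2)*sin(sqrt(2)*x)/2


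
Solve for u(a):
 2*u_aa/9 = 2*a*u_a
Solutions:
 u(a) = C1 + C2*erfi(3*sqrt(2)*a/2)


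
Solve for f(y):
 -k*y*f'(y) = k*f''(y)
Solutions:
 f(y) = C1 + C2*erf(sqrt(2)*y/2)


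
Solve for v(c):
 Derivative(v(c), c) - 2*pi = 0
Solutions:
 v(c) = C1 + 2*pi*c


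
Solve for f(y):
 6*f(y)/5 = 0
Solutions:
 f(y) = 0


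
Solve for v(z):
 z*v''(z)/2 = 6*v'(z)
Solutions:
 v(z) = C1 + C2*z^13


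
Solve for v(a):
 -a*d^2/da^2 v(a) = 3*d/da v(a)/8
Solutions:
 v(a) = C1 + C2*a^(5/8)


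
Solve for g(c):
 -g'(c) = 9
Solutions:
 g(c) = C1 - 9*c


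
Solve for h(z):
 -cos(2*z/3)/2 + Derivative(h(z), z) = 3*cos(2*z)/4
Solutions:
 h(z) = C1 + 3*sin(2*z/3)/4 + 3*sin(2*z)/8


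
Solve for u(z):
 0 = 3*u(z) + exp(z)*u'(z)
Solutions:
 u(z) = C1*exp(3*exp(-z))


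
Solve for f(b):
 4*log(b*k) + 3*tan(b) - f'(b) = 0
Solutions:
 f(b) = C1 + 4*b*log(b*k) - 4*b - 3*log(cos(b))


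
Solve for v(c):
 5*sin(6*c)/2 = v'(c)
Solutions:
 v(c) = C1 - 5*cos(6*c)/12


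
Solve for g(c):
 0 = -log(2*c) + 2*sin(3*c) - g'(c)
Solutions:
 g(c) = C1 - c*log(c) - c*log(2) + c - 2*cos(3*c)/3


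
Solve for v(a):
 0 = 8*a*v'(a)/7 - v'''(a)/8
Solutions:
 v(a) = C1 + Integral(C2*airyai(4*7^(2/3)*a/7) + C3*airybi(4*7^(2/3)*a/7), a)


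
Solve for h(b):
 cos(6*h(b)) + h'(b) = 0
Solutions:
 h(b) = -asin((C1 + exp(12*b))/(C1 - exp(12*b)))/6 + pi/6
 h(b) = asin((C1 + exp(12*b))/(C1 - exp(12*b)))/6


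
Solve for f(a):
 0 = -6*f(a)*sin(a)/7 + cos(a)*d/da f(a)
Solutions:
 f(a) = C1/cos(a)^(6/7)


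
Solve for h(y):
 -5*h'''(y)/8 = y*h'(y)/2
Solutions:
 h(y) = C1 + Integral(C2*airyai(-10^(2/3)*y/5) + C3*airybi(-10^(2/3)*y/5), y)


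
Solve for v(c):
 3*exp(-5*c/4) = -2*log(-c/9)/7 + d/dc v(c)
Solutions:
 v(c) = C1 + 2*c*log(-c)/7 + 2*c*(-2*log(3) - 1)/7 - 12*exp(-5*c/4)/5


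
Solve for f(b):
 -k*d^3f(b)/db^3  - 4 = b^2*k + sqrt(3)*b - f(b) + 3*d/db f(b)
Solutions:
 f(b) = C1*exp(2^(1/3)*b*(-2^(1/3)*(sqrt((1 + 4/k)/k^2) - 1/k)^(1/3)/2 + 1/(k*(sqrt((1 + 4/k)/k^2) - 1/k)^(1/3)))) + C2*exp(2^(1/3)*b*(2^(1/3)*(sqrt((1 + 4/k)/k^2) - 1/k)^(1/3)/4 - 2^(1/3)*sqrt(3)*I*(sqrt((1 + 4/k)/k^2) - 1/k)^(1/3)/4 + 2/(k*(-1 + sqrt(3)*I)*(sqrt((1 + 4/k)/k^2) - 1/k)^(1/3)))) + C3*exp(2^(1/3)*b*(2^(1/3)*(sqrt((1 + 4/k)/k^2) - 1/k)^(1/3)/4 + 2^(1/3)*sqrt(3)*I*(sqrt((1 + 4/k)/k^2) - 1/k)^(1/3)/4 - 2/(k*(1 + sqrt(3)*I)*(sqrt((1 + 4/k)/k^2) - 1/k)^(1/3)))) + b^2*k + 6*b*k + sqrt(3)*b + 18*k + 4 + 3*sqrt(3)


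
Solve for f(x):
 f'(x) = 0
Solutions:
 f(x) = C1


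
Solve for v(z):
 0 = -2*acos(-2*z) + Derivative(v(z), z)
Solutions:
 v(z) = C1 + 2*z*acos(-2*z) + sqrt(1 - 4*z^2)


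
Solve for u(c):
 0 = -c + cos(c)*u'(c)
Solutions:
 u(c) = C1 + Integral(c/cos(c), c)


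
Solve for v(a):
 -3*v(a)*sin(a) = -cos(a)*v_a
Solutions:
 v(a) = C1/cos(a)^3


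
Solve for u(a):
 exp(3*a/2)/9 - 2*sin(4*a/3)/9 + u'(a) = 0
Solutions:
 u(a) = C1 - 2*exp(3*a/2)/27 - cos(4*a/3)/6


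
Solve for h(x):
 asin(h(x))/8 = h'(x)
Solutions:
 Integral(1/asin(_y), (_y, h(x))) = C1 + x/8


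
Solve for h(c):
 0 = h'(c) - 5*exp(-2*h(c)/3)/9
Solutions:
 h(c) = 3*log(-sqrt(C1 + 5*c)) - 6*log(3) + 3*log(6)/2
 h(c) = 3*log(C1 + 5*c)/2 - 6*log(3) + 3*log(6)/2


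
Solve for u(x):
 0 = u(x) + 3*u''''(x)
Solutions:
 u(x) = (C1*sin(sqrt(2)*3^(3/4)*x/6) + C2*cos(sqrt(2)*3^(3/4)*x/6))*exp(-sqrt(2)*3^(3/4)*x/6) + (C3*sin(sqrt(2)*3^(3/4)*x/6) + C4*cos(sqrt(2)*3^(3/4)*x/6))*exp(sqrt(2)*3^(3/4)*x/6)


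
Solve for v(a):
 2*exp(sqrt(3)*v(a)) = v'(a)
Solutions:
 v(a) = sqrt(3)*(2*log(-1/(C1 + 2*a)) - log(3))/6


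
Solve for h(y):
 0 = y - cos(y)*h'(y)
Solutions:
 h(y) = C1 + Integral(y/cos(y), y)


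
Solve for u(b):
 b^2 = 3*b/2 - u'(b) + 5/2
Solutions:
 u(b) = C1 - b^3/3 + 3*b^2/4 + 5*b/2


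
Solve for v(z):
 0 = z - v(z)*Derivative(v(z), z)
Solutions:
 v(z) = -sqrt(C1 + z^2)
 v(z) = sqrt(C1 + z^2)


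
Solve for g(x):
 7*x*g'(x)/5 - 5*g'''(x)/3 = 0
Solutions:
 g(x) = C1 + Integral(C2*airyai(105^(1/3)*x/5) + C3*airybi(105^(1/3)*x/5), x)


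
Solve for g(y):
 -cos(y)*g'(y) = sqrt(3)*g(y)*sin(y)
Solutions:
 g(y) = C1*cos(y)^(sqrt(3))


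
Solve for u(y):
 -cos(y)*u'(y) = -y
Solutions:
 u(y) = C1 + Integral(y/cos(y), y)


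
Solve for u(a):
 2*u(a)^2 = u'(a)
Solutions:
 u(a) = -1/(C1 + 2*a)


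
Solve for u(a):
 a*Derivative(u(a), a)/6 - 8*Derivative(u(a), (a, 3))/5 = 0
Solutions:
 u(a) = C1 + Integral(C2*airyai(5^(1/3)*6^(2/3)*a/12) + C3*airybi(5^(1/3)*6^(2/3)*a/12), a)


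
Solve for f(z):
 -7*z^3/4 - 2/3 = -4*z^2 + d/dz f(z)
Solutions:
 f(z) = C1 - 7*z^4/16 + 4*z^3/3 - 2*z/3


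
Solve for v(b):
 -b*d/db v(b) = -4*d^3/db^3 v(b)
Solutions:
 v(b) = C1 + Integral(C2*airyai(2^(1/3)*b/2) + C3*airybi(2^(1/3)*b/2), b)


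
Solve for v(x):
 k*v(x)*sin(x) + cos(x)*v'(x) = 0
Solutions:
 v(x) = C1*exp(k*log(cos(x)))


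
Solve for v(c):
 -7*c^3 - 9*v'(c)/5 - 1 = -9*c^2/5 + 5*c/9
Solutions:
 v(c) = C1 - 35*c^4/36 + c^3/3 - 25*c^2/162 - 5*c/9


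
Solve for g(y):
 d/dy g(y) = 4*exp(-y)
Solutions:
 g(y) = C1 - 4*exp(-y)


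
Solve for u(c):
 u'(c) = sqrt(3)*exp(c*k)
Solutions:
 u(c) = C1 + sqrt(3)*exp(c*k)/k


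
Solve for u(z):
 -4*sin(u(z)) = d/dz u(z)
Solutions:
 u(z) = -acos((-C1 - exp(8*z))/(C1 - exp(8*z))) + 2*pi
 u(z) = acos((-C1 - exp(8*z))/(C1 - exp(8*z)))


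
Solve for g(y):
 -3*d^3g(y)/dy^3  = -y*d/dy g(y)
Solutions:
 g(y) = C1 + Integral(C2*airyai(3^(2/3)*y/3) + C3*airybi(3^(2/3)*y/3), y)


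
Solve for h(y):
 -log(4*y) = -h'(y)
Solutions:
 h(y) = C1 + y*log(y) - y + y*log(4)


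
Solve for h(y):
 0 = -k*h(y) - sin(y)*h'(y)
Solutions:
 h(y) = C1*exp(k*(-log(cos(y) - 1) + log(cos(y) + 1))/2)


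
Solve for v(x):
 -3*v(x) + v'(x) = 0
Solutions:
 v(x) = C1*exp(3*x)


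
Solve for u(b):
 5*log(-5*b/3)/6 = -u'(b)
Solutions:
 u(b) = C1 - 5*b*log(-b)/6 + 5*b*(-log(5) + 1 + log(3))/6


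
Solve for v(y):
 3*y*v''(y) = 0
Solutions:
 v(y) = C1 + C2*y


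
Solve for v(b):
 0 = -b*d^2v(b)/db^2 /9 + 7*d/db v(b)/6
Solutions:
 v(b) = C1 + C2*b^(23/2)


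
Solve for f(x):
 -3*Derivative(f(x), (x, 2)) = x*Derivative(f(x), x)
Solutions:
 f(x) = C1 + C2*erf(sqrt(6)*x/6)


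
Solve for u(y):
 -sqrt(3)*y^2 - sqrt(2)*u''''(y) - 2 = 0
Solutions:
 u(y) = C1 + C2*y + C3*y^2 + C4*y^3 - sqrt(6)*y^6/720 - sqrt(2)*y^4/24


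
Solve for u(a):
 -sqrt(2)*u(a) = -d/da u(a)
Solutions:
 u(a) = C1*exp(sqrt(2)*a)


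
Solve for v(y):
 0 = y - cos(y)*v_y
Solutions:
 v(y) = C1 + Integral(y/cos(y), y)


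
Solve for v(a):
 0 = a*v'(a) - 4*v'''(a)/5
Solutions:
 v(a) = C1 + Integral(C2*airyai(10^(1/3)*a/2) + C3*airybi(10^(1/3)*a/2), a)


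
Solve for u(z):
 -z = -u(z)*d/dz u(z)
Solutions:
 u(z) = -sqrt(C1 + z^2)
 u(z) = sqrt(C1 + z^2)


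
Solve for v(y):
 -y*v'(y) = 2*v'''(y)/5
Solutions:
 v(y) = C1 + Integral(C2*airyai(-2^(2/3)*5^(1/3)*y/2) + C3*airybi(-2^(2/3)*5^(1/3)*y/2), y)


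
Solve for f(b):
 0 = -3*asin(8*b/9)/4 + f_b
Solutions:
 f(b) = C1 + 3*b*asin(8*b/9)/4 + 3*sqrt(81 - 64*b^2)/32


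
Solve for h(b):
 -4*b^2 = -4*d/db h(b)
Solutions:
 h(b) = C1 + b^3/3


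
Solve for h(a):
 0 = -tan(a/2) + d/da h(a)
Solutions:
 h(a) = C1 - 2*log(cos(a/2))


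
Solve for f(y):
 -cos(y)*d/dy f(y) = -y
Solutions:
 f(y) = C1 + Integral(y/cos(y), y)


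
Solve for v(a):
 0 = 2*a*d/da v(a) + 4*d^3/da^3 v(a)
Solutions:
 v(a) = C1 + Integral(C2*airyai(-2^(2/3)*a/2) + C3*airybi(-2^(2/3)*a/2), a)


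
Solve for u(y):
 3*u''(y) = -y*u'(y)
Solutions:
 u(y) = C1 + C2*erf(sqrt(6)*y/6)


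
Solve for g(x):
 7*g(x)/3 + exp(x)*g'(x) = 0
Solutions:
 g(x) = C1*exp(7*exp(-x)/3)


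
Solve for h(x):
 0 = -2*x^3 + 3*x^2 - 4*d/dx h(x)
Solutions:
 h(x) = C1 - x^4/8 + x^3/4


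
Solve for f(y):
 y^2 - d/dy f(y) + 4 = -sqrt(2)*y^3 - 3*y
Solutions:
 f(y) = C1 + sqrt(2)*y^4/4 + y^3/3 + 3*y^2/2 + 4*y


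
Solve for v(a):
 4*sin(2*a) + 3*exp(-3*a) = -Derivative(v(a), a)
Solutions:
 v(a) = C1 + 2*cos(2*a) + exp(-3*a)


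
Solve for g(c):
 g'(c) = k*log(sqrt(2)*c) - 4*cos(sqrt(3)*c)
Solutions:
 g(c) = C1 + c*k*(log(c) - 1) + c*k*log(2)/2 - 4*sqrt(3)*sin(sqrt(3)*c)/3


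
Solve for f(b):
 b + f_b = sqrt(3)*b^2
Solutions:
 f(b) = C1 + sqrt(3)*b^3/3 - b^2/2


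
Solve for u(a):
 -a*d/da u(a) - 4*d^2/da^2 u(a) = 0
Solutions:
 u(a) = C1 + C2*erf(sqrt(2)*a/4)


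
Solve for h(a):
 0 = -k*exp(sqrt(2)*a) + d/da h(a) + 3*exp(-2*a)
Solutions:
 h(a) = C1 + sqrt(2)*k*exp(sqrt(2)*a)/2 + 3*exp(-2*a)/2


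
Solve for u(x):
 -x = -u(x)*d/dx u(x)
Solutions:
 u(x) = -sqrt(C1 + x^2)
 u(x) = sqrt(C1 + x^2)


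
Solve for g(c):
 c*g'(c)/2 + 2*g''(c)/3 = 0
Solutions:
 g(c) = C1 + C2*erf(sqrt(6)*c/4)


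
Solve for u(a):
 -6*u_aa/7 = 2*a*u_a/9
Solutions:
 u(a) = C1 + C2*erf(sqrt(42)*a/18)


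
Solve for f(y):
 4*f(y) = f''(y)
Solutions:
 f(y) = C1*exp(-2*y) + C2*exp(2*y)


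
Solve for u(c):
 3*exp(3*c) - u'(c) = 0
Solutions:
 u(c) = C1 + exp(3*c)


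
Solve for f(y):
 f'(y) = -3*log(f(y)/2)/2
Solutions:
 -2*Integral(1/(-log(_y) + log(2)), (_y, f(y)))/3 = C1 - y


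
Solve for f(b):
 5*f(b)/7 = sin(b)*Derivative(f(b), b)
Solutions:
 f(b) = C1*(cos(b) - 1)^(5/14)/(cos(b) + 1)^(5/14)


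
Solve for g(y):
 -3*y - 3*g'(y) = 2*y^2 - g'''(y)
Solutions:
 g(y) = C1 + C2*exp(-sqrt(3)*y) + C3*exp(sqrt(3)*y) - 2*y^3/9 - y^2/2 - 4*y/9


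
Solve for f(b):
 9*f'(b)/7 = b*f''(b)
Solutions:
 f(b) = C1 + C2*b^(16/7)


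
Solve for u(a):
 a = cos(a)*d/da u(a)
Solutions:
 u(a) = C1 + Integral(a/cos(a), a)


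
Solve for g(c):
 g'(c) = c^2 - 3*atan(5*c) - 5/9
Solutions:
 g(c) = C1 + c^3/3 - 3*c*atan(5*c) - 5*c/9 + 3*log(25*c^2 + 1)/10


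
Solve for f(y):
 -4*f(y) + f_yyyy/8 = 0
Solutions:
 f(y) = C1*exp(-2*2^(1/4)*y) + C2*exp(2*2^(1/4)*y) + C3*sin(2*2^(1/4)*y) + C4*cos(2*2^(1/4)*y)


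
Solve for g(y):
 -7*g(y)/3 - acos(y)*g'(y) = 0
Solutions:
 g(y) = C1*exp(-7*Integral(1/acos(y), y)/3)


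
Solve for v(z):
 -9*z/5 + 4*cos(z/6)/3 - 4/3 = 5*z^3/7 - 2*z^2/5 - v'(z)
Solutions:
 v(z) = C1 + 5*z^4/28 - 2*z^3/15 + 9*z^2/10 + 4*z/3 - 8*sin(z/6)


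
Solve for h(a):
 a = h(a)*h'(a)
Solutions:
 h(a) = -sqrt(C1 + a^2)
 h(a) = sqrt(C1 + a^2)


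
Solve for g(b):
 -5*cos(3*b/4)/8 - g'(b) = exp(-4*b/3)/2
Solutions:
 g(b) = C1 - 5*sin(3*b/4)/6 + 3*exp(-4*b/3)/8


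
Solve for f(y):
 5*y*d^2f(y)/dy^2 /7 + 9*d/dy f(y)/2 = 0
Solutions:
 f(y) = C1 + C2/y^(53/10)


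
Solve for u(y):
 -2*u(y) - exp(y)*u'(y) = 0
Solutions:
 u(y) = C1*exp(2*exp(-y))


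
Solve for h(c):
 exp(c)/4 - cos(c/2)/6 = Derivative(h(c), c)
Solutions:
 h(c) = C1 + exp(c)/4 - sin(c/2)/3


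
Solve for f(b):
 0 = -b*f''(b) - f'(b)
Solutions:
 f(b) = C1 + C2*log(b)


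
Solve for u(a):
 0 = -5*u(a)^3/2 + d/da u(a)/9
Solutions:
 u(a) = -sqrt(-1/(C1 + 45*a))
 u(a) = sqrt(-1/(C1 + 45*a))


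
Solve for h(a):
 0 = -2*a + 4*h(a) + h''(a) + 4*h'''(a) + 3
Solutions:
 h(a) = C1*exp(a*(-2 + (24*sqrt(1299) + 865)^(-1/3) + (24*sqrt(1299) + 865)^(1/3))/24)*sin(sqrt(3)*a*(-(24*sqrt(1299) + 865)^(1/3) + (24*sqrt(1299) + 865)^(-1/3))/24) + C2*exp(a*(-2 + (24*sqrt(1299) + 865)^(-1/3) + (24*sqrt(1299) + 865)^(1/3))/24)*cos(sqrt(3)*a*(-(24*sqrt(1299) + 865)^(1/3) + (24*sqrt(1299) + 865)^(-1/3))/24) + C3*exp(-a*((24*sqrt(1299) + 865)^(-1/3) + 1 + (24*sqrt(1299) + 865)^(1/3))/12) + a/2 - 3/4


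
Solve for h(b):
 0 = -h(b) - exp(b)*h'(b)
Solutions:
 h(b) = C1*exp(exp(-b))


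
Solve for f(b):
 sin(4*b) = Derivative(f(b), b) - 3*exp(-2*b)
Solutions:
 f(b) = C1 - cos(4*b)/4 - 3*exp(-2*b)/2


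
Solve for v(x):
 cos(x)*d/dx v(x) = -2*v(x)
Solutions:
 v(x) = C1*(sin(x) - 1)/(sin(x) + 1)


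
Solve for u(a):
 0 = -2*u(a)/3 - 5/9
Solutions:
 u(a) = -5/6


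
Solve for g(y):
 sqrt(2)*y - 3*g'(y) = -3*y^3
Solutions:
 g(y) = C1 + y^4/4 + sqrt(2)*y^2/6


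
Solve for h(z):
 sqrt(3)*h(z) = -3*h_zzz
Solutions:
 h(z) = C3*exp(-3^(5/6)*z/3) + (C1*sin(3^(1/3)*z/2) + C2*cos(3^(1/3)*z/2))*exp(3^(5/6)*z/6)


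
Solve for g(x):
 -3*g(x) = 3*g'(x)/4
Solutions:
 g(x) = C1*exp(-4*x)


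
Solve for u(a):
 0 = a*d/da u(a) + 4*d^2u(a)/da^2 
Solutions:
 u(a) = C1 + C2*erf(sqrt(2)*a/4)


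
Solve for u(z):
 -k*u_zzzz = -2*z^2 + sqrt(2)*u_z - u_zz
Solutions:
 u(z) = C1 + C2*exp(2^(1/3)*z*(6^(1/3)*(sqrt(6)*sqrt((27 - 2/k)/k^2) + 9*sqrt(2)/k)^(1/3)/12 - 2^(1/3)*3^(5/6)*I*(sqrt(6)*sqrt((27 - 2/k)/k^2) + 9*sqrt(2)/k)^(1/3)/12 - 2/(k*(-3^(1/3) + 3^(5/6)*I)*(sqrt(6)*sqrt((27 - 2/k)/k^2) + 9*sqrt(2)/k)^(1/3)))) + C3*exp(2^(1/3)*z*(6^(1/3)*(sqrt(6)*sqrt((27 - 2/k)/k^2) + 9*sqrt(2)/k)^(1/3)/12 + 2^(1/3)*3^(5/6)*I*(sqrt(6)*sqrt((27 - 2/k)/k^2) + 9*sqrt(2)/k)^(1/3)/12 + 2/(k*(3^(1/3) + 3^(5/6)*I)*(sqrt(6)*sqrt((27 - 2/k)/k^2) + 9*sqrt(2)/k)^(1/3)))) + C4*exp(-6^(1/3)*z*(2^(1/3)*(sqrt(6)*sqrt((27 - 2/k)/k^2) + 9*sqrt(2)/k)^(1/3) + 2*3^(1/3)/(k*(sqrt(6)*sqrt((27 - 2/k)/k^2) + 9*sqrt(2)/k)^(1/3)))/6) + sqrt(2)*z^3/3 + z^2 + sqrt(2)*z


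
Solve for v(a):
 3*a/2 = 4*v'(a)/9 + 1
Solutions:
 v(a) = C1 + 27*a^2/16 - 9*a/4


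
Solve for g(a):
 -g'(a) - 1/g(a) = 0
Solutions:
 g(a) = -sqrt(C1 - 2*a)
 g(a) = sqrt(C1 - 2*a)


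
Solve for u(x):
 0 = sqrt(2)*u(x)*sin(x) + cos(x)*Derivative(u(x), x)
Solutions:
 u(x) = C1*cos(x)^(sqrt(2))


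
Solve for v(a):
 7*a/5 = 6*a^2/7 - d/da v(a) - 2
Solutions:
 v(a) = C1 + 2*a^3/7 - 7*a^2/10 - 2*a


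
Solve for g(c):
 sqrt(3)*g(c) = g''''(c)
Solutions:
 g(c) = C1*exp(-3^(1/8)*c) + C2*exp(3^(1/8)*c) + C3*sin(3^(1/8)*c) + C4*cos(3^(1/8)*c)


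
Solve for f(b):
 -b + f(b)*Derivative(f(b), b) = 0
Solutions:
 f(b) = -sqrt(C1 + b^2)
 f(b) = sqrt(C1 + b^2)


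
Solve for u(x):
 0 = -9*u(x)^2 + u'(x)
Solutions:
 u(x) = -1/(C1 + 9*x)


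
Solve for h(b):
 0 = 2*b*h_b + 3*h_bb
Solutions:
 h(b) = C1 + C2*erf(sqrt(3)*b/3)


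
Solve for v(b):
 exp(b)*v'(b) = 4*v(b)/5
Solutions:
 v(b) = C1*exp(-4*exp(-b)/5)


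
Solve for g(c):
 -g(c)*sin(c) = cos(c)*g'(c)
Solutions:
 g(c) = C1*cos(c)


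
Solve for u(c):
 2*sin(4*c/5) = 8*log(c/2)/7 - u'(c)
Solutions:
 u(c) = C1 + 8*c*log(c)/7 - 8*c/7 - 8*c*log(2)/7 + 5*cos(4*c/5)/2


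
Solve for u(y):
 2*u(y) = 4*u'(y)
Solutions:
 u(y) = C1*exp(y/2)


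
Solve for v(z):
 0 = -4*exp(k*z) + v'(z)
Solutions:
 v(z) = C1 + 4*exp(k*z)/k


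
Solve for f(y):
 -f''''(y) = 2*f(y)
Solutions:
 f(y) = (C1*sin(2^(3/4)*y/2) + C2*cos(2^(3/4)*y/2))*exp(-2^(3/4)*y/2) + (C3*sin(2^(3/4)*y/2) + C4*cos(2^(3/4)*y/2))*exp(2^(3/4)*y/2)


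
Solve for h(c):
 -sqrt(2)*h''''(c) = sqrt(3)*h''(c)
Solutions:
 h(c) = C1 + C2*c + C3*sin(2^(3/4)*3^(1/4)*c/2) + C4*cos(2^(3/4)*3^(1/4)*c/2)


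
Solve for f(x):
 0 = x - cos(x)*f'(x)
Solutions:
 f(x) = C1 + Integral(x/cos(x), x)


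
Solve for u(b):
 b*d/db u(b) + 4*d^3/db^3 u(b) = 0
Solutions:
 u(b) = C1 + Integral(C2*airyai(-2^(1/3)*b/2) + C3*airybi(-2^(1/3)*b/2), b)


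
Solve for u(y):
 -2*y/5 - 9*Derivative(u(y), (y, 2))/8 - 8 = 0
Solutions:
 u(y) = C1 + C2*y - 8*y^3/135 - 32*y^2/9


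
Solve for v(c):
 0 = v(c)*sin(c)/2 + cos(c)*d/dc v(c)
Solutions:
 v(c) = C1*sqrt(cos(c))


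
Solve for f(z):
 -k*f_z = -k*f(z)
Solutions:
 f(z) = C1*exp(z)


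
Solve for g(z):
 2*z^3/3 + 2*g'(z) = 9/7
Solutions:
 g(z) = C1 - z^4/12 + 9*z/14


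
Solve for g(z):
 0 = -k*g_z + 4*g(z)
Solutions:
 g(z) = C1*exp(4*z/k)


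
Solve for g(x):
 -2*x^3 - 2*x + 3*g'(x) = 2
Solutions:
 g(x) = C1 + x^4/6 + x^2/3 + 2*x/3


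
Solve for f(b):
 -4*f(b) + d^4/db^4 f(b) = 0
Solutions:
 f(b) = C1*exp(-sqrt(2)*b) + C2*exp(sqrt(2)*b) + C3*sin(sqrt(2)*b) + C4*cos(sqrt(2)*b)


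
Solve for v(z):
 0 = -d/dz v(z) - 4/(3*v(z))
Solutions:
 v(z) = -sqrt(C1 - 24*z)/3
 v(z) = sqrt(C1 - 24*z)/3


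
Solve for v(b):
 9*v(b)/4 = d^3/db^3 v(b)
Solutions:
 v(b) = C3*exp(2^(1/3)*3^(2/3)*b/2) + (C1*sin(3*2^(1/3)*3^(1/6)*b/4) + C2*cos(3*2^(1/3)*3^(1/6)*b/4))*exp(-2^(1/3)*3^(2/3)*b/4)


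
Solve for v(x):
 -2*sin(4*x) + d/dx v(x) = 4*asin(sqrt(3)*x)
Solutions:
 v(x) = C1 + 4*x*asin(sqrt(3)*x) + 4*sqrt(3)*sqrt(1 - 3*x^2)/3 - cos(4*x)/2


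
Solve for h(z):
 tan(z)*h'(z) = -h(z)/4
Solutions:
 h(z) = C1/sin(z)^(1/4)


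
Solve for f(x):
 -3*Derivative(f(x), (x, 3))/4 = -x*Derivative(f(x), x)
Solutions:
 f(x) = C1 + Integral(C2*airyai(6^(2/3)*x/3) + C3*airybi(6^(2/3)*x/3), x)


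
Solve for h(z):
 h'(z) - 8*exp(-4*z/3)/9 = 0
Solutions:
 h(z) = C1 - 2*exp(-4*z/3)/3


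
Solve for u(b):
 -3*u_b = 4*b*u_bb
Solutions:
 u(b) = C1 + C2*b^(1/4)


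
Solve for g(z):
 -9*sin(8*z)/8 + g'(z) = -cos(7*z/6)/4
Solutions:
 g(z) = C1 - 3*sin(7*z/6)/14 - 9*cos(8*z)/64


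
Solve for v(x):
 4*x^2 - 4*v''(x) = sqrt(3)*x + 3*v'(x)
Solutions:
 v(x) = C1 + C2*exp(-3*x/4) + 4*x^3/9 - 16*x^2/9 - sqrt(3)*x^2/6 + 4*sqrt(3)*x/9 + 128*x/27


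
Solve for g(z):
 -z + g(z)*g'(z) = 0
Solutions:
 g(z) = -sqrt(C1 + z^2)
 g(z) = sqrt(C1 + z^2)


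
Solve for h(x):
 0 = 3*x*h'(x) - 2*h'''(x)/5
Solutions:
 h(x) = C1 + Integral(C2*airyai(15^(1/3)*2^(2/3)*x/2) + C3*airybi(15^(1/3)*2^(2/3)*x/2), x)


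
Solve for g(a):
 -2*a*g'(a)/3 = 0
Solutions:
 g(a) = C1


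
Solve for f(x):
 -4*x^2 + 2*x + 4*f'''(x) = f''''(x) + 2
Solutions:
 f(x) = C1 + C2*x + C3*x^2 + C4*exp(4*x) + x^5/60 + x^3/12


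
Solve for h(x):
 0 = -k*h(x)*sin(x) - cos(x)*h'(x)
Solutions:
 h(x) = C1*exp(k*log(cos(x)))


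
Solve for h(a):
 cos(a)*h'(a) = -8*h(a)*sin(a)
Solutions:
 h(a) = C1*cos(a)^8


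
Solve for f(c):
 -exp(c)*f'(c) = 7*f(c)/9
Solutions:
 f(c) = C1*exp(7*exp(-c)/9)


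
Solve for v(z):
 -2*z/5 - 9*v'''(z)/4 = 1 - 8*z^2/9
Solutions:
 v(z) = C1 + C2*z + C3*z^2 + 8*z^5/1215 - z^4/135 - 2*z^3/27


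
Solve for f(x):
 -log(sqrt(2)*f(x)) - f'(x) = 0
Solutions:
 2*Integral(1/(2*log(_y) + log(2)), (_y, f(x))) = C1 - x


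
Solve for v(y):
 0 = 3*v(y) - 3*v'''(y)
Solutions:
 v(y) = C3*exp(y) + (C1*sin(sqrt(3)*y/2) + C2*cos(sqrt(3)*y/2))*exp(-y/2)


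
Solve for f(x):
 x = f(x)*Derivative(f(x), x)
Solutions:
 f(x) = -sqrt(C1 + x^2)
 f(x) = sqrt(C1 + x^2)


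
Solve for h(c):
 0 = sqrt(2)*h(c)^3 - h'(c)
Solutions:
 h(c) = -sqrt(2)*sqrt(-1/(C1 + sqrt(2)*c))/2
 h(c) = sqrt(2)*sqrt(-1/(C1 + sqrt(2)*c))/2


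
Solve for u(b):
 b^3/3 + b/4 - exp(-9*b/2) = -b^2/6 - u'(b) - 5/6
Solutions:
 u(b) = C1 - b^4/12 - b^3/18 - b^2/8 - 5*b/6 - 2*exp(-9*b/2)/9


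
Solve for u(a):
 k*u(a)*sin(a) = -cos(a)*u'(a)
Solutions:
 u(a) = C1*exp(k*log(cos(a)))


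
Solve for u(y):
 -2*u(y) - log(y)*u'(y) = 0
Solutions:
 u(y) = C1*exp(-2*li(y))


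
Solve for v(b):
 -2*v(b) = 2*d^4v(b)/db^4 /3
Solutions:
 v(b) = (C1*sin(sqrt(2)*3^(1/4)*b/2) + C2*cos(sqrt(2)*3^(1/4)*b/2))*exp(-sqrt(2)*3^(1/4)*b/2) + (C3*sin(sqrt(2)*3^(1/4)*b/2) + C4*cos(sqrt(2)*3^(1/4)*b/2))*exp(sqrt(2)*3^(1/4)*b/2)


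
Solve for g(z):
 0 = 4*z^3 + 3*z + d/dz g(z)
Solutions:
 g(z) = C1 - z^4 - 3*z^2/2


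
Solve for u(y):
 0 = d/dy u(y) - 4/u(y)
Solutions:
 u(y) = -sqrt(C1 + 8*y)
 u(y) = sqrt(C1 + 8*y)


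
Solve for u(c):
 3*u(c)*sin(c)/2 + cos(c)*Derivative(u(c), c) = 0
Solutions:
 u(c) = C1*cos(c)^(3/2)


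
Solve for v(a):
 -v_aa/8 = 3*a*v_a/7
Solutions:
 v(a) = C1 + C2*erf(2*sqrt(21)*a/7)


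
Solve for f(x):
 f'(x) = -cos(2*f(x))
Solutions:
 f(x) = -asin((C1 + exp(4*x))/(C1 - exp(4*x)))/2 + pi/2
 f(x) = asin((C1 + exp(4*x))/(C1 - exp(4*x)))/2


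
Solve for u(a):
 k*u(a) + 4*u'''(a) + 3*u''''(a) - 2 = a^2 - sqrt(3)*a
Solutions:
 u(a) = C1*exp(a*Piecewise((-sqrt(-2*2^(1/3)*(-k)^(1/3)/3 + 4/9)/2 - sqrt(2*2^(1/3)*(-k)^(1/3)/3 + 8/9 + 16/(27*sqrt(-2*2^(1/3)*(-k)^(1/3)/3 + 4/9)))/2 - 1/3, Eq(k, 0)), (-sqrt(2*k/(9*(k/27 + sqrt(-k^3/729 + k^2/729))^(1/3)) + 2*(k/27 + sqrt(-k^3/729 + k^2/729))^(1/3) + 4/9)/2 - sqrt(-2*k/(9*(k/27 + sqrt(-k^3/729 + k^2/729))^(1/3)) - 2*(k/27 + sqrt(-k^3/729 + k^2/729))^(1/3) + 8/9 + 16/(27*sqrt(2*k/(9*(k/27 + sqrt(-k^3/729 + k^2/729))^(1/3)) + 2*(k/27 + sqrt(-k^3/729 + k^2/729))^(1/3) + 4/9)))/2 - 1/3, True))) + C2*exp(a*Piecewise((-sqrt(-2*2^(1/3)*(-k)^(1/3)/3 + 4/9)/2 + sqrt(2*2^(1/3)*(-k)^(1/3)/3 + 8/9 + 16/(27*sqrt(-2*2^(1/3)*(-k)^(1/3)/3 + 4/9)))/2 - 1/3, Eq(k, 0)), (-sqrt(2*k/(9*(k/27 + sqrt(-k^3/729 + k^2/729))^(1/3)) + 2*(k/27 + sqrt(-k^3/729 + k^2/729))^(1/3) + 4/9)/2 + sqrt(-2*k/(9*(k/27 + sqrt(-k^3/729 + k^2/729))^(1/3)) - 2*(k/27 + sqrt(-k^3/729 + k^2/729))^(1/3) + 8/9 + 16/(27*sqrt(2*k/(9*(k/27 + sqrt(-k^3/729 + k^2/729))^(1/3)) + 2*(k/27 + sqrt(-k^3/729 + k^2/729))^(1/3) + 4/9)))/2 - 1/3, True))) + C3*exp(a*Piecewise((sqrt(-2*2^(1/3)*(-k)^(1/3)/3 + 4/9)/2 - sqrt(2*2^(1/3)*(-k)^(1/3)/3 + 8/9 - 16/(27*sqrt(-2*2^(1/3)*(-k)^(1/3)/3 + 4/9)))/2 - 1/3, Eq(k, 0)), (sqrt(2*k/(9*(k/27 + sqrt(-k^3/729 + k^2/729))^(1/3)) + 2*(k/27 + sqrt(-k^3/729 + k^2/729))^(1/3) + 4/9)/2 - sqrt(-2*k/(9*(k/27 + sqrt(-k^3/729 + k^2/729))^(1/3)) - 2*(k/27 + sqrt(-k^3/729 + k^2/729))^(1/3) + 8/9 - 16/(27*sqrt(2*k/(9*(k/27 + sqrt(-k^3/729 + k^2/729))^(1/3)) + 2*(k/27 + sqrt(-k^3/729 + k^2/729))^(1/3) + 4/9)))/2 - 1/3, True))) + C4*exp(a*Piecewise((sqrt(-2*2^(1/3)*(-k)^(1/3)/3 + 4/9)/2 + sqrt(2*2^(1/3)*(-k)^(1/3)/3 + 8/9 - 16/(27*sqrt(-2*2^(1/3)*(-k)^(1/3)/3 + 4/9)))/2 - 1/3, Eq(k, 0)), (sqrt(2*k/(9*(k/27 + sqrt(-k^3/729 + k^2/729))^(1/3)) + 2*(k/27 + sqrt(-k^3/729 + k^2/729))^(1/3) + 4/9)/2 + sqrt(-2*k/(9*(k/27 + sqrt(-k^3/729 + k^2/729))^(1/3)) - 2*(k/27 + sqrt(-k^3/729 + k^2/729))^(1/3) + 8/9 - 16/(27*sqrt(2*k/(9*(k/27 + sqrt(-k^3/729 + k^2/729))^(1/3)) + 2*(k/27 + sqrt(-k^3/729 + k^2/729))^(1/3) + 4/9)))/2 - 1/3, True))) + a^2/k - sqrt(3)*a/k + 2/k


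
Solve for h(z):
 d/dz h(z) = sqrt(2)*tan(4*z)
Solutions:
 h(z) = C1 - sqrt(2)*log(cos(4*z))/4


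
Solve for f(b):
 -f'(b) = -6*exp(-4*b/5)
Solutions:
 f(b) = C1 - 15*exp(-4*b/5)/2


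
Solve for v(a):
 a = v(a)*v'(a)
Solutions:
 v(a) = -sqrt(C1 + a^2)
 v(a) = sqrt(C1 + a^2)


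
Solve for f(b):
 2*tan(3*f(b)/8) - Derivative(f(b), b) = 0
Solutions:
 f(b) = -8*asin(C1*exp(3*b/4))/3 + 8*pi/3
 f(b) = 8*asin(C1*exp(3*b/4))/3


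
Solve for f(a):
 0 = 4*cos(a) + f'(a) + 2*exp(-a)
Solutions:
 f(a) = C1 - 4*sin(a) + 2*exp(-a)


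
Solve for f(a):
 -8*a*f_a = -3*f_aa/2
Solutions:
 f(a) = C1 + C2*erfi(2*sqrt(6)*a/3)


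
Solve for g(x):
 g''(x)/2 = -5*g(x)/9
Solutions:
 g(x) = C1*sin(sqrt(10)*x/3) + C2*cos(sqrt(10)*x/3)


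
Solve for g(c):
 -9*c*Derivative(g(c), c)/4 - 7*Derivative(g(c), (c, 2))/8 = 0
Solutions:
 g(c) = C1 + C2*erf(3*sqrt(7)*c/7)


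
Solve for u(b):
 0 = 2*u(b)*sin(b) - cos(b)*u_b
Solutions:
 u(b) = C1/cos(b)^2


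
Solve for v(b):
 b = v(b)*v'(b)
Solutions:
 v(b) = -sqrt(C1 + b^2)
 v(b) = sqrt(C1 + b^2)


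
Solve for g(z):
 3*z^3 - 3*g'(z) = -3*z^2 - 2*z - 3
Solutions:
 g(z) = C1 + z^4/4 + z^3/3 + z^2/3 + z


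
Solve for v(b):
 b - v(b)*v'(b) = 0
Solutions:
 v(b) = -sqrt(C1 + b^2)
 v(b) = sqrt(C1 + b^2)


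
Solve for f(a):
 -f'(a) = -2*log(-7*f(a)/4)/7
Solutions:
 -7*Integral(1/(log(-_y) - 2*log(2) + log(7)), (_y, f(a)))/2 = C1 - a


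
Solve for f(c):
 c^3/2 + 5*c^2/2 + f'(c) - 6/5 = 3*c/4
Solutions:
 f(c) = C1 - c^4/8 - 5*c^3/6 + 3*c^2/8 + 6*c/5


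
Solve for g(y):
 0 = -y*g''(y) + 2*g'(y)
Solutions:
 g(y) = C1 + C2*y^3


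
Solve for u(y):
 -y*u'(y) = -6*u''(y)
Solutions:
 u(y) = C1 + C2*erfi(sqrt(3)*y/6)


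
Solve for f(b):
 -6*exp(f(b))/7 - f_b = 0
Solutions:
 f(b) = log(1/(C1 + 6*b)) + log(7)


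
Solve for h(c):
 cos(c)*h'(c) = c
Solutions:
 h(c) = C1 + Integral(c/cos(c), c)


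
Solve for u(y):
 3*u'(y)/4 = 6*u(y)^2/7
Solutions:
 u(y) = -7/(C1 + 8*y)


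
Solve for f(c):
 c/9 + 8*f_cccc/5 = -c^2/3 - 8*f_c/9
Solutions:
 f(c) = C1 + C4*exp(-15^(1/3)*c/3) - c^3/8 - c^2/16 + (C2*sin(3^(5/6)*5^(1/3)*c/6) + C3*cos(3^(5/6)*5^(1/3)*c/6))*exp(15^(1/3)*c/6)


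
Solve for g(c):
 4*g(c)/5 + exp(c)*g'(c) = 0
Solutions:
 g(c) = C1*exp(4*exp(-c)/5)


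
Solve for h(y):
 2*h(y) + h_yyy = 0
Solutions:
 h(y) = C3*exp(-2^(1/3)*y) + (C1*sin(2^(1/3)*sqrt(3)*y/2) + C2*cos(2^(1/3)*sqrt(3)*y/2))*exp(2^(1/3)*y/2)


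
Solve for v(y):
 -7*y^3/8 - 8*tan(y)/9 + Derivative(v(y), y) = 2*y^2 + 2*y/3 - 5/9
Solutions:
 v(y) = C1 + 7*y^4/32 + 2*y^3/3 + y^2/3 - 5*y/9 - 8*log(cos(y))/9


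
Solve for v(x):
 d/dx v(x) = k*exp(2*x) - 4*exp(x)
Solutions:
 v(x) = C1 + k*exp(2*x)/2 - 4*exp(x)


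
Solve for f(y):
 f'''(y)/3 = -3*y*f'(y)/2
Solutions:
 f(y) = C1 + Integral(C2*airyai(-6^(2/3)*y/2) + C3*airybi(-6^(2/3)*y/2), y)


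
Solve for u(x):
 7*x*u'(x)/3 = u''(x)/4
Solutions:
 u(x) = C1 + C2*erfi(sqrt(42)*x/3)


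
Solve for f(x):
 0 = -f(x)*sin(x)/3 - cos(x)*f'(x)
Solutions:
 f(x) = C1*cos(x)^(1/3)


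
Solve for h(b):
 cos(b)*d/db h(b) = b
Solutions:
 h(b) = C1 + Integral(b/cos(b), b)


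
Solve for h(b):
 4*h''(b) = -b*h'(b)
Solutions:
 h(b) = C1 + C2*erf(sqrt(2)*b/4)


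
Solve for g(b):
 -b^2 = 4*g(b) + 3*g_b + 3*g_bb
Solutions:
 g(b) = -b^2/4 + 3*b/8 + (C1*sin(sqrt(39)*b/6) + C2*cos(sqrt(39)*b/6))*exp(-b/2) + 3/32


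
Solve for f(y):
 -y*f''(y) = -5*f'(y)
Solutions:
 f(y) = C1 + C2*y^6


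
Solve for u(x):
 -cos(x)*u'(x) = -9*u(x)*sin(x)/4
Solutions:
 u(x) = C1/cos(x)^(9/4)


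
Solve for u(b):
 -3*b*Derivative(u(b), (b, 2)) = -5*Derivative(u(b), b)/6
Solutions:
 u(b) = C1 + C2*b^(23/18)


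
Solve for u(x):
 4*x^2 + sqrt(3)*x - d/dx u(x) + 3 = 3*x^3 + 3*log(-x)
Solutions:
 u(x) = C1 - 3*x^4/4 + 4*x^3/3 + sqrt(3)*x^2/2 - 3*x*log(-x) + 6*x


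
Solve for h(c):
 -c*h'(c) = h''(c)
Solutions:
 h(c) = C1 + C2*erf(sqrt(2)*c/2)


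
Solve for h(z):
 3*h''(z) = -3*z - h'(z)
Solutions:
 h(z) = C1 + C2*exp(-z/3) - 3*z^2/2 + 9*z


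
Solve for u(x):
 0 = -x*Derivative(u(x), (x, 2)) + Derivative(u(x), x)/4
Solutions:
 u(x) = C1 + C2*x^(5/4)


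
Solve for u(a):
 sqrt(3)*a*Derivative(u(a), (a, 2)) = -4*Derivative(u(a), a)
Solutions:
 u(a) = C1 + C2*a^(1 - 4*sqrt(3)/3)


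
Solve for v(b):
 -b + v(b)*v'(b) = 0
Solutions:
 v(b) = -sqrt(C1 + b^2)
 v(b) = sqrt(C1 + b^2)


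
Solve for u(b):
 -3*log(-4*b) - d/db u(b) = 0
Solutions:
 u(b) = C1 - 3*b*log(-b) + 3*b*(1 - 2*log(2))


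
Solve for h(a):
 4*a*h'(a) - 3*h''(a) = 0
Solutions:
 h(a) = C1 + C2*erfi(sqrt(6)*a/3)


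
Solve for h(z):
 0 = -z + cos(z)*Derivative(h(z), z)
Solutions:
 h(z) = C1 + Integral(z/cos(z), z)


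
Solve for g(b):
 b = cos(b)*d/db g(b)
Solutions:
 g(b) = C1 + Integral(b/cos(b), b)


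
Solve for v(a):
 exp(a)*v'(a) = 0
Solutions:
 v(a) = C1


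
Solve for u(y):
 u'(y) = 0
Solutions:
 u(y) = C1


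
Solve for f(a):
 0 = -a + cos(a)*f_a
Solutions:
 f(a) = C1 + Integral(a/cos(a), a)


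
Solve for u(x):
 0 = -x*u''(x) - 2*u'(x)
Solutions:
 u(x) = C1 + C2/x


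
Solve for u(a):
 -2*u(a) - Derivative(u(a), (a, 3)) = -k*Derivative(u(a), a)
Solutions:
 u(a) = C1*exp(a*(-2*k/((-3^(1/3) + 3^(5/6)*I)*(sqrt(3)*sqrt(27 - k^3) + 9)^(1/3)) + 3^(1/3)*(sqrt(3)*sqrt(27 - k^3) + 9)^(1/3)/6 - 3^(5/6)*I*(sqrt(3)*sqrt(27 - k^3) + 9)^(1/3)/6)) + C2*exp(a*(2*k/((3^(1/3) + 3^(5/6)*I)*(sqrt(3)*sqrt(27 - k^3) + 9)^(1/3)) + 3^(1/3)*(sqrt(3)*sqrt(27 - k^3) + 9)^(1/3)/6 + 3^(5/6)*I*(sqrt(3)*sqrt(27 - k^3) + 9)^(1/3)/6)) + C3*exp(-3^(1/3)*a*(3^(1/3)*k/(sqrt(3)*sqrt(27 - k^3) + 9)^(1/3) + (sqrt(3)*sqrt(27 - k^3) + 9)^(1/3))/3)


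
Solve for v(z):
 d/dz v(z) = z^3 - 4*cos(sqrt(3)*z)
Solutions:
 v(z) = C1 + z^4/4 - 4*sqrt(3)*sin(sqrt(3)*z)/3


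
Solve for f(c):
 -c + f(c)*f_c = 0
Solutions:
 f(c) = -sqrt(C1 + c^2)
 f(c) = sqrt(C1 + c^2)


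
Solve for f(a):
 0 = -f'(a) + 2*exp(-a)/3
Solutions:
 f(a) = C1 - 2*exp(-a)/3


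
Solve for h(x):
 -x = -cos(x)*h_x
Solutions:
 h(x) = C1 + Integral(x/cos(x), x)


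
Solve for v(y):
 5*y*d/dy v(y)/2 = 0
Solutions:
 v(y) = C1


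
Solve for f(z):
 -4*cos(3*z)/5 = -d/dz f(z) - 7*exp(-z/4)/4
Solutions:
 f(z) = C1 + 4*sin(3*z)/15 + 7*exp(-z/4)


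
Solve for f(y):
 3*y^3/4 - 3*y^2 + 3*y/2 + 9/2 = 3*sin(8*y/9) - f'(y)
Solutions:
 f(y) = C1 - 3*y^4/16 + y^3 - 3*y^2/4 - 9*y/2 - 27*cos(8*y/9)/8


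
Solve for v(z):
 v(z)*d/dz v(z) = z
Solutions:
 v(z) = -sqrt(C1 + z^2)
 v(z) = sqrt(C1 + z^2)


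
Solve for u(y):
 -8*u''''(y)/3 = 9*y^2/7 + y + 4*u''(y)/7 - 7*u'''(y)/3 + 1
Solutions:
 u(y) = C1 + C2*y - 3*y^4/16 - 161*y^3/48 - 6041*y^2/192 + (C3*sin(sqrt(287)*y/112) + C4*cos(sqrt(287)*y/112))*exp(7*y/16)


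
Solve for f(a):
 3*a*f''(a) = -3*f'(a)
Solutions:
 f(a) = C1 + C2*log(a)


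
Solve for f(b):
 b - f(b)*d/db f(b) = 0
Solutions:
 f(b) = -sqrt(C1 + b^2)
 f(b) = sqrt(C1 + b^2)


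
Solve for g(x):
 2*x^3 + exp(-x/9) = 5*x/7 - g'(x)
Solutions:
 g(x) = C1 - x^4/2 + 5*x^2/14 + 9*exp(-x/9)


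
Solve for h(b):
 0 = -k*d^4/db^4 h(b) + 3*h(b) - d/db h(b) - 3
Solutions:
 h(b) = C1*exp(b*Piecewise((-sqrt(-(-1/k^2)^(1/3))/2 - sqrt((-1/k^2)^(1/3) + 2/(k*sqrt(-(-1/k^2)^(1/3))))/2, Eq(1/k, 0)), (-sqrt(2*(sqrt(k^(-3) + 1/(256*k^4)) + 1/(16*k^2))^(1/3) - 2/(k*(sqrt(k^(-3) + 1/(256*k^4)) + 1/(16*k^2))^(1/3)))/2 - sqrt(-2*(sqrt(k^(-3) + 1/(256*k^4)) + 1/(16*k^2))^(1/3) + 2/(k*sqrt(2*(sqrt(k^(-3) + 1/(256*k^4)) + 1/(16*k^2))^(1/3) - 2/(k*(sqrt(k^(-3) + 1/(256*k^4)) + 1/(16*k^2))^(1/3)))) + 2/(k*(sqrt(k^(-3) + 1/(256*k^4)) + 1/(16*k^2))^(1/3)))/2, True))) + C2*exp(b*Piecewise((-sqrt(-(-1/k^2)^(1/3))/2 + sqrt((-1/k^2)^(1/3) + 2/(k*sqrt(-(-1/k^2)^(1/3))))/2, Eq(1/k, 0)), (-sqrt(2*(sqrt(k^(-3) + 1/(256*k^4)) + 1/(16*k^2))^(1/3) - 2/(k*(sqrt(k^(-3) + 1/(256*k^4)) + 1/(16*k^2))^(1/3)))/2 + sqrt(-2*(sqrt(k^(-3) + 1/(256*k^4)) + 1/(16*k^2))^(1/3) + 2/(k*sqrt(2*(sqrt(k^(-3) + 1/(256*k^4)) + 1/(16*k^2))^(1/3) - 2/(k*(sqrt(k^(-3) + 1/(256*k^4)) + 1/(16*k^2))^(1/3)))) + 2/(k*(sqrt(k^(-3) + 1/(256*k^4)) + 1/(16*k^2))^(1/3)))/2, True))) + C3*exp(b*Piecewise((sqrt(-(-1/k^2)^(1/3))/2 - sqrt((-1/k^2)^(1/3) - 2/(k*sqrt(-(-1/k^2)^(1/3))))/2, Eq(1/k, 0)), (sqrt(2*(sqrt(k^(-3) + 1/(256*k^4)) + 1/(16*k^2))^(1/3) - 2/(k*(sqrt(k^(-3) + 1/(256*k^4)) + 1/(16*k^2))^(1/3)))/2 - sqrt(-2*(sqrt(k^(-3) + 1/(256*k^4)) + 1/(16*k^2))^(1/3) - 2/(k*sqrt(2*(sqrt(k^(-3) + 1/(256*k^4)) + 1/(16*k^2))^(1/3) - 2/(k*(sqrt(k^(-3) + 1/(256*k^4)) + 1/(16*k^2))^(1/3)))) + 2/(k*(sqrt(k^(-3) + 1/(256*k^4)) + 1/(16*k^2))^(1/3)))/2, True))) + C4*exp(b*Piecewise((sqrt(-(-1/k^2)^(1/3))/2 + sqrt((-1/k^2)^(1/3) - 2/(k*sqrt(-(-1/k^2)^(1/3))))/2, Eq(1/k, 0)), (sqrt(2*(sqrt(k^(-3) + 1/(256*k^4)) + 1/(16*k^2))^(1/3) - 2/(k*(sqrt(k^(-3) + 1/(256*k^4)) + 1/(16*k^2))^(1/3)))/2 + sqrt(-2*(sqrt(k^(-3) + 1/(256*k^4)) + 1/(16*k^2))^(1/3) - 2/(k*sqrt(2*(sqrt(k^(-3) + 1/(256*k^4)) + 1/(16*k^2))^(1/3) - 2/(k*(sqrt(k^(-3) + 1/(256*k^4)) + 1/(16*k^2))^(1/3)))) + 2/(k*(sqrt(k^(-3) + 1/(256*k^4)) + 1/(16*k^2))^(1/3)))/2, True))) + 1


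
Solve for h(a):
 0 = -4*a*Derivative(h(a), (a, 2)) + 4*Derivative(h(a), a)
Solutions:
 h(a) = C1 + C2*a^2


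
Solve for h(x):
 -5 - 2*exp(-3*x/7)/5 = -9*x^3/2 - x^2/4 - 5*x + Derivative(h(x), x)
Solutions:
 h(x) = C1 + 9*x^4/8 + x^3/12 + 5*x^2/2 - 5*x + 14*exp(-3*x/7)/15


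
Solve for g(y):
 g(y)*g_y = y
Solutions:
 g(y) = -sqrt(C1 + y^2)
 g(y) = sqrt(C1 + y^2)


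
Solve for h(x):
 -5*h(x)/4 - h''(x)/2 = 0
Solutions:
 h(x) = C1*sin(sqrt(10)*x/2) + C2*cos(sqrt(10)*x/2)


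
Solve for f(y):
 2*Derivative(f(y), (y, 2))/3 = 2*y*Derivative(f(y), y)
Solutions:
 f(y) = C1 + C2*erfi(sqrt(6)*y/2)


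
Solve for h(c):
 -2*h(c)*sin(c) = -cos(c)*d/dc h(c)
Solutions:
 h(c) = C1/cos(c)^2


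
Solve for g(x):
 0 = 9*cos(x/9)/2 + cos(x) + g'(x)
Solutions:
 g(x) = C1 - 81*sin(x/9)/2 - sin(x)


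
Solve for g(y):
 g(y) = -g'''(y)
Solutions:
 g(y) = C3*exp(-y) + (C1*sin(sqrt(3)*y/2) + C2*cos(sqrt(3)*y/2))*exp(y/2)


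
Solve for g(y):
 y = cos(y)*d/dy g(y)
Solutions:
 g(y) = C1 + Integral(y/cos(y), y)


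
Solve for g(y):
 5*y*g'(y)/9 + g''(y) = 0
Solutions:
 g(y) = C1 + C2*erf(sqrt(10)*y/6)


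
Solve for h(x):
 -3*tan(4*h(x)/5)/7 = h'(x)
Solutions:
 h(x) = -5*asin(C1*exp(-12*x/35))/4 + 5*pi/4
 h(x) = 5*asin(C1*exp(-12*x/35))/4


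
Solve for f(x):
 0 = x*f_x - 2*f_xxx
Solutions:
 f(x) = C1 + Integral(C2*airyai(2^(2/3)*x/2) + C3*airybi(2^(2/3)*x/2), x)


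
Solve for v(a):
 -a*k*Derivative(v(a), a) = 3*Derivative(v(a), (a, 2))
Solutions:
 v(a) = Piecewise((-sqrt(6)*sqrt(pi)*C1*erf(sqrt(6)*a*sqrt(k)/6)/(2*sqrt(k)) - C2, (k > 0) | (k < 0)), (-C1*a - C2, True))


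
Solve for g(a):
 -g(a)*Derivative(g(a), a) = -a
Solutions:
 g(a) = -sqrt(C1 + a^2)
 g(a) = sqrt(C1 + a^2)


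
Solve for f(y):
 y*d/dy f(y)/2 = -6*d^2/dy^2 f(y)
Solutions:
 f(y) = C1 + C2*erf(sqrt(6)*y/12)


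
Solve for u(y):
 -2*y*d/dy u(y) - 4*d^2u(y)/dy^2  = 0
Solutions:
 u(y) = C1 + C2*erf(y/2)


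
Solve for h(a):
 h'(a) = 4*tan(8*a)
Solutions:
 h(a) = C1 - log(cos(8*a))/2
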